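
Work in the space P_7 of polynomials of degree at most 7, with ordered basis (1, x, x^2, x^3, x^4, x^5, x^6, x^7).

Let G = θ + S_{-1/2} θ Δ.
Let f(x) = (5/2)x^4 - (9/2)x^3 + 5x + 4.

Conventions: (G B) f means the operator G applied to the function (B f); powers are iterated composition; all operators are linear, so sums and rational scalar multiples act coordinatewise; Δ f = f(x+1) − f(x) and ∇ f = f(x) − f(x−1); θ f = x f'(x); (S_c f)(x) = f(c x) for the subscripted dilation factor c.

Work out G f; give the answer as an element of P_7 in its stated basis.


the image equals g(x) = 10x^4 - (69/4)x^3 + (3/4)x^2 + (27/4)x

θ f = 10x^4 - (27/2)x^3 + 5x
Δ f = 10x^3 + (3/2)x^2 - (7/2)x + 3
θ Δ f = 30x^3 + 3x^2 - (7/2)x
S_{-1/2} θ Δ f = -(15/4)x^3 + (3/4)x^2 + (7/4)x
(θ + S_{-1/2} θ Δ) f = 10x^4 - (69/4)x^3 + (3/4)x^2 + (27/4)x


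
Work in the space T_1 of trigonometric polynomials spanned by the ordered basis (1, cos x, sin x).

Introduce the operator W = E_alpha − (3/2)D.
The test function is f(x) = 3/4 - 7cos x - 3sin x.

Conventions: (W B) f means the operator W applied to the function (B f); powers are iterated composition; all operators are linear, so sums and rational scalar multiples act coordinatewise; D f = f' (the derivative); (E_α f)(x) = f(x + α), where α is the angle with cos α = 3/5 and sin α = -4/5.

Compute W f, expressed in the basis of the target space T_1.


E_alpha f = 3/4 - (9/5)cos x - (37/5)sin x
D f = -3cos x + 7sin x
(-(3/2)D) f = (9/2)cos x - (21/2)sin x
(E_alpha − (3/2)D) f = 3/4 + (27/10)cos x - (179/10)sin x

g(x) = 3/4 + (27/10)cos x - (179/10)sin x


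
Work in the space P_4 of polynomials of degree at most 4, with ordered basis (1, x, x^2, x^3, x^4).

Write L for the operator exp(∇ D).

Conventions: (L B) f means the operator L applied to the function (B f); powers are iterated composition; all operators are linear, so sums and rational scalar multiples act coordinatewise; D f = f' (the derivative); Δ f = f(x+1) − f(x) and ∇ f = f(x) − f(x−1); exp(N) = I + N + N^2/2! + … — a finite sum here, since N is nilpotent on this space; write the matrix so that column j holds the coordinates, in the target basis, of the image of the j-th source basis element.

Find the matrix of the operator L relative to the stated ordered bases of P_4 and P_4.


image of 1: 1
image of x: x
image of x^2: x^2 + 2
image of x^3: x^3 + 6x - 3
image of x^4: x^4 + 12x^2 - 12x + 16
each image's coordinates form column j of the matrix

the matrix is [[1, 0, 2, -3, 16]; [0, 1, 0, 6, -12]; [0, 0, 1, 0, 12]; [0, 0, 0, 1, 0]; [0, 0, 0, 0, 1]] (rows listed top to bottom)


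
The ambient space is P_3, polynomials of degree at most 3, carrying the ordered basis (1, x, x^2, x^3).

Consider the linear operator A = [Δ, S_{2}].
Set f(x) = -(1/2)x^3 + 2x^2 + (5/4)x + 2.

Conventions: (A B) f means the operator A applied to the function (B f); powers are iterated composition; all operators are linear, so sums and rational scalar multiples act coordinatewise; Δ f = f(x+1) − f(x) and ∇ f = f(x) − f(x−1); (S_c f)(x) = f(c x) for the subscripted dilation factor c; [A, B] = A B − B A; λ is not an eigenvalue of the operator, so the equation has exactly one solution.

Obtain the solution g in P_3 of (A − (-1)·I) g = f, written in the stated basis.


the result is g(x) = -(1/2)x^3 + 8x^2 - (87/4)x + 13/4

write g with unknown coordinates in the stated basis and equate coefficients in (A − (-1)·I) g = f
solving from the highest basis element down gives g = -(1/2)x^3 + 8x^2 - (87/4)x + 13/4
check: A g = -6x^2 + 23x - 5/4
so A g − (-1)·g = -(1/2)x^3 + 2x^2 + (5/4)x + 2 = f ✓


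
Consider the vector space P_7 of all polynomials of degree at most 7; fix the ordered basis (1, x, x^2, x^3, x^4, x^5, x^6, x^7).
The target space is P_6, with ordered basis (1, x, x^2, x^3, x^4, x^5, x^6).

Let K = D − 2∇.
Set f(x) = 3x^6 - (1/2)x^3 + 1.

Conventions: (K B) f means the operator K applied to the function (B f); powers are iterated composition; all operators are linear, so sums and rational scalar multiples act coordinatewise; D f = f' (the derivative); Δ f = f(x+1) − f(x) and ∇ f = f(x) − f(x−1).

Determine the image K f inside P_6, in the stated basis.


D f = 18x^5 - (3/2)x^2
∇ f = 18x^5 - 45x^4 + 60x^3 - (93/2)x^2 + (39/2)x - 7/2
(-2∇) f = -36x^5 + 90x^4 - 120x^3 + 93x^2 - 39x + 7
(D − 2∇) f = -18x^5 + 90x^4 - 120x^3 + (183/2)x^2 - 39x + 7

the image equals g(x) = -18x^5 + 90x^4 - 120x^3 + (183/2)x^2 - 39x + 7


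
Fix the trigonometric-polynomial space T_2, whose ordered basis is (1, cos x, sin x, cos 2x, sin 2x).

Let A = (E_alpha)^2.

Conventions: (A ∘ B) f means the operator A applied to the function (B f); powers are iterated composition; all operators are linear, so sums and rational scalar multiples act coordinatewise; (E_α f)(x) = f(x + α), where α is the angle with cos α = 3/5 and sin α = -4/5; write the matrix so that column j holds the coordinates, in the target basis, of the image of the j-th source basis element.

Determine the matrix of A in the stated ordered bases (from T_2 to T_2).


the matrix is [[1, 0, 0, 0, 0]; [0, -7/25, -24/25, 0, 0]; [0, 24/25, -7/25, 0, 0]; [0, 0, 0, -527/625, 336/625]; [0, 0, 0, -336/625, -527/625]] (rows listed top to bottom)

image of 1: 1
image of cos x: -(7/25)cos x + (24/25)sin x
image of sin x: -(24/25)cos x - (7/25)sin x
image of cos 2x: -(527/625)cos 2x - (336/625)sin 2x
image of sin 2x: (336/625)cos 2x - (527/625)sin 2x
each image's coordinates form column j of the matrix


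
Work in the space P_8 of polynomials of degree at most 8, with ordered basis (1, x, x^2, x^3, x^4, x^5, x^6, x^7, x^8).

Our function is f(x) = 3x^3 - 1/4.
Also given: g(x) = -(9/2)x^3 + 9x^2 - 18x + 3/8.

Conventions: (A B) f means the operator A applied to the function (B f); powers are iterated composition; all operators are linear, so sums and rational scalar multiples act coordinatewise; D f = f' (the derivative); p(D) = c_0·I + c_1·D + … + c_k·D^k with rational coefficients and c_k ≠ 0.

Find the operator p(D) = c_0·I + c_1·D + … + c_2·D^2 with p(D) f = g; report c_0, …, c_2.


p(D) = -(3/2)·I + D − D^2, i.e. c_0 = -3/2, c_1 = 1, c_2 = -1

D^0 f = 3x^3 - 1/4
D^1 f = 9x^2
D^2 f = 18x
matching coefficients of g against c_0 f + c_1 Df + … from the top degree down determines the c_i
solution: c_0 = -3/2, c_1 = 1, c_2 = -1


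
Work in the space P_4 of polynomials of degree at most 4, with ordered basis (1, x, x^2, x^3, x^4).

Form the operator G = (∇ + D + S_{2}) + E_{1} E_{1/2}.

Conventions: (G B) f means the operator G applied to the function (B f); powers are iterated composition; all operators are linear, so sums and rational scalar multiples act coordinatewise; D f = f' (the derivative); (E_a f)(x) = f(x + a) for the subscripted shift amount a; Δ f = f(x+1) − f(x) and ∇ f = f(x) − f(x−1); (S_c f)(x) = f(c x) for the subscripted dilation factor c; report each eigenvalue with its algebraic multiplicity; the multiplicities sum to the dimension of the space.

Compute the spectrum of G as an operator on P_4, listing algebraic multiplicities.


image of 1: 2
image of x: 3x + 7/2
image of x^2: 5x^2 + 7x + 5/4
image of x^3: 9x^3 + (21/2)x^2 + (15/4)x + 35/8
image of x^4: 17x^4 + 14x^3 + (15/2)x^2 + (35/2)x + 65/16
the matrix is upper triangular; its diagonal is (2, 3, 5, 9, 17)
for a triangular matrix the eigenvalues are the diagonal entries, with algebraic multiplicity their repetition count

λ = 2 (multiplicity 1), λ = 3 (multiplicity 1), λ = 5 (multiplicity 1), λ = 9 (multiplicity 1), λ = 17 (multiplicity 1)


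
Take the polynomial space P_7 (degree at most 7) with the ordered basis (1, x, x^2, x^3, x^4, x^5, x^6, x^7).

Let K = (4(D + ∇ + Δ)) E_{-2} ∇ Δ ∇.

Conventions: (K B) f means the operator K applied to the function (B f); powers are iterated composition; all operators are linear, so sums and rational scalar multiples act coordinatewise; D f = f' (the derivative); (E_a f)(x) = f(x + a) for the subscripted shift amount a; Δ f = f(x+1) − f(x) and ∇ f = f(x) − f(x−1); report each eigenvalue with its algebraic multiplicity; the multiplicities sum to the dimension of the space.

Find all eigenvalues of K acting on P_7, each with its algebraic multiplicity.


λ = 0 (multiplicity 8)

image of 1: 0
image of x: 0
image of x^2: 0
image of x^3: 0
image of x^4: 288
image of x^5: 1440x - 3600
image of x^6: 4320x^2 - 21600x + 29040
image of x^7: 10080x^3 - 75600x^2 + 203280x - 193200
the matrix is upper triangular; its diagonal is (0, 0, 0, 0, 0, 0, 0, 0)
for a triangular matrix the eigenvalues are the diagonal entries, with algebraic multiplicity their repetition count


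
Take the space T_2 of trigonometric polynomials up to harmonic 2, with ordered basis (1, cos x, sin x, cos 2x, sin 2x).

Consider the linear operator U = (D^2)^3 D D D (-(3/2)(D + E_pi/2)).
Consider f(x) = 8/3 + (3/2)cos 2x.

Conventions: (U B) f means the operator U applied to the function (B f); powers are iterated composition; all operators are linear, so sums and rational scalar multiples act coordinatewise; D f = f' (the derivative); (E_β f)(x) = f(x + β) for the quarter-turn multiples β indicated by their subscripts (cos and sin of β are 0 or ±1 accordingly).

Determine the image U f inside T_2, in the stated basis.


g(x) = 2304cos 2x - 1152sin 2x

D f = -3sin 2x
E_pi/2 f = 8/3 - (3/2)cos 2x
(D + E_pi/2) f = 8/3 - (3/2)cos 2x - 3sin 2x
(-(3/2)(D + E_pi/2)) f = -4 + (9/4)cos 2x + (9/2)sin 2x
D (-(3/2)(D + E_pi/2)) f = 9cos 2x - (9/2)sin 2x
D D (-(3/2)(D + E_pi/2)) f = -9cos 2x - 18sin 2x
D (D D) (-(3/2)(D + E_pi/2)) f = -36cos 2x + 18sin 2x
D (D D D) (-(3/2)(D + E_pi/2)) f = 36cos 2x + 72sin 2x
D D (D D D) (-(3/2)(D + E_pi/2)) f = 144cos 2x - 72sin 2x
D D^2 (D D D) (-(3/2)(D + E_pi/2)) f = -144cos 2x - 288sin 2x
D D D^2 (D D D) (-(3/2)(D + E_pi/2)) f = -576cos 2x + 288sin 2x
D D^2 D^2 (D D D) (-(3/2)(D + E_pi/2)) f = 576cos 2x + 1152sin 2x
D D D^2 D^2 (D D D) (-(3/2)(D + E_pi/2)) f = 2304cos 2x - 1152sin 2x


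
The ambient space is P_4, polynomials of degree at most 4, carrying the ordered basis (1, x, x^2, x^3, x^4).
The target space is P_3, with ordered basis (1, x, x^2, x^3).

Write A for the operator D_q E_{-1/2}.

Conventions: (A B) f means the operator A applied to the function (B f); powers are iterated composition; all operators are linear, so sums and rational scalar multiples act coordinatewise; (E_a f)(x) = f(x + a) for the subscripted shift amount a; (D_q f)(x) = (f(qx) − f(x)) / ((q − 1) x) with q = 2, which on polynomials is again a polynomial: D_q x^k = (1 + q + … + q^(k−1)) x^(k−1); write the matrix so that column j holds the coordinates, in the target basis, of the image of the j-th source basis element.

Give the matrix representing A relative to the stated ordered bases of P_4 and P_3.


the matrix is [[0, 1, -1, 3/4, -1/2]; [0, 0, 3, -9/2, 9/2]; [0, 0, 0, 7, -14]; [0, 0, 0, 0, 15]] (rows listed top to bottom)

image of 1: 0
image of x: 1
image of x^2: 3x - 1
image of x^3: 7x^2 - (9/2)x + 3/4
image of x^4: 15x^3 - 14x^2 + (9/2)x - 1/2
each image's coordinates form column j of the matrix


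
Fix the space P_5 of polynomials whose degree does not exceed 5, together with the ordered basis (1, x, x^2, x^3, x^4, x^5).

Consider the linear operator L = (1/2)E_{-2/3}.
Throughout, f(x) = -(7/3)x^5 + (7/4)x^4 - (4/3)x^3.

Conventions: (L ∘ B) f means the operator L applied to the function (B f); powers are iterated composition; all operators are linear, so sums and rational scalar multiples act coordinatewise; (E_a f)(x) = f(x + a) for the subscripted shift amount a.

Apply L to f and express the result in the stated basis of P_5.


the result is g(x) = -(7/6)x^5 + (343/72)x^4 - (221/27)x^3 + (577/81)x^2 - (748/243)x + 382/729

E_{-2/3} f = -(7/3)x^5 + (343/36)x^4 - (442/27)x^3 + (1154/81)x^2 - (1496/243)x + 764/729
((1/2)E_{-2/3}) f = -(7/6)x^5 + (343/72)x^4 - (221/27)x^3 + (577/81)x^2 - (748/243)x + 382/729


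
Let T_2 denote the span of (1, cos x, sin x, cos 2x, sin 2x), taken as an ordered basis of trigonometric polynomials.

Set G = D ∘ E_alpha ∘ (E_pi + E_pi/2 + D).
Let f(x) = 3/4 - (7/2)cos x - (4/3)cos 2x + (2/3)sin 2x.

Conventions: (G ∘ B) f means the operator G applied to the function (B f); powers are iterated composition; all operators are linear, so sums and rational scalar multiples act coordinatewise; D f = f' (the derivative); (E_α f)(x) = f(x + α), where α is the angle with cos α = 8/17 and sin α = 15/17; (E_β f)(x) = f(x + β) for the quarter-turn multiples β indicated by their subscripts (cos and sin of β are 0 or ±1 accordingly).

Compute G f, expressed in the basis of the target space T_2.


E_pi f = 3/4 + (7/2)cos x - (4/3)cos 2x + (2/3)sin 2x
E_pi/2 f = 3/4 + (7/2)sin x + (4/3)cos 2x - (2/3)sin 2x
D f = (7/2)sin x + (4/3)cos 2x + (8/3)sin 2x
(E_pi + E_pi/2 + D) f = 3/2 + (7/2)cos x + 7sin x + (4/3)cos 2x + (8/3)sin 2x
E_alpha (E_pi + E_pi/2 + D) f = 3/2 + (133/17)cos x + (7/34)sin x + (1276/867)cos 2x - (2248/867)sin 2x
D E_alpha (E_pi + E_pi/2 + D) f = (7/34)cos x - (133/17)sin x - (4496/867)cos 2x - (2552/867)sin 2x

the image equals g(x) = (7/34)cos x - (133/17)sin x - (4496/867)cos 2x - (2552/867)sin 2x


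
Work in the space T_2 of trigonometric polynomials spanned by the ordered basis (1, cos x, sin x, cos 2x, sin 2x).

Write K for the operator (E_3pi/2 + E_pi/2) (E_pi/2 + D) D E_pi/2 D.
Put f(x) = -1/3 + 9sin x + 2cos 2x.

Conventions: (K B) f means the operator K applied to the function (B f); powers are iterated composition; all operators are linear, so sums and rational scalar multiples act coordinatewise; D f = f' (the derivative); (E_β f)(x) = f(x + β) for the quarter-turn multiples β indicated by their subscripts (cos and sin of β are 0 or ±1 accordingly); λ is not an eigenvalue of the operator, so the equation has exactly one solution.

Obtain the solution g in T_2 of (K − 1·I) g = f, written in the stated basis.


write g with unknown coordinates in the stated basis and equate coefficients in (K − 1·I) g = f
solving from the highest basis element down gives g = 1/3 - 9sin x + (14/305)cos 2x - (32/305)sin 2x
check: K g = (624/305)cos 2x - (32/305)sin 2x
so K g − 1·g = -1/3 + 9sin x + 2cos 2x = f ✓

the result is g(x) = 1/3 - 9sin x + (14/305)cos 2x - (32/305)sin 2x


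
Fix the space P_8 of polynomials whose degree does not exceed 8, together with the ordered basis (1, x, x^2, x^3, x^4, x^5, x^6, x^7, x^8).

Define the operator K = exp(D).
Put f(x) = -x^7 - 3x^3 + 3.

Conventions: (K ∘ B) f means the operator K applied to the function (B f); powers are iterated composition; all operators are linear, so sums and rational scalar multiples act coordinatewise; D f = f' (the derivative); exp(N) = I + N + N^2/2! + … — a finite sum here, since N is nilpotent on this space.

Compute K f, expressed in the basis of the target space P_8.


the result is g(x) = -x^7 - 7x^6 - 21x^5 - 35x^4 - 38x^3 - 30x^2 - 16x - 1

order-1 term: -7x^6 - 9x^2
order-2 term: -21x^5 - 9x
order-3 term: -35x^4 - 3
order-4 term: -35x^3
order-5 term: -21x^2
order-6 term: -7x
order-7 term: -1
the series for exp(D) f terminates at order 7
exp(D) f = -x^7 - 7x^6 - 21x^5 - 35x^4 - 38x^3 - 30x^2 - 16x - 1


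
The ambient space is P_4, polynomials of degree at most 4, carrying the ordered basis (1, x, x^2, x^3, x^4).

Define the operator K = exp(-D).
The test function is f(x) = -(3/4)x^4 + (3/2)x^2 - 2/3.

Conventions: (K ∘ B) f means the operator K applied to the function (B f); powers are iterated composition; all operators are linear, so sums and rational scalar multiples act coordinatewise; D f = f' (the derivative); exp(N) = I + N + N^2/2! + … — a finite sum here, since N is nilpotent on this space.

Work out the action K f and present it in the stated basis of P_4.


order-1 term: 3x^3 - 3x
order-2 term: -(9/2)x^2 + 3/2
order-3 term: 3x
order-4 term: -3/4
the series for exp(-D) f terminates at order 4
exp(-D) f = -(3/4)x^4 + 3x^3 - 3x^2 + 1/12

the result is g(x) = -(3/4)x^4 + 3x^3 - 3x^2 + 1/12


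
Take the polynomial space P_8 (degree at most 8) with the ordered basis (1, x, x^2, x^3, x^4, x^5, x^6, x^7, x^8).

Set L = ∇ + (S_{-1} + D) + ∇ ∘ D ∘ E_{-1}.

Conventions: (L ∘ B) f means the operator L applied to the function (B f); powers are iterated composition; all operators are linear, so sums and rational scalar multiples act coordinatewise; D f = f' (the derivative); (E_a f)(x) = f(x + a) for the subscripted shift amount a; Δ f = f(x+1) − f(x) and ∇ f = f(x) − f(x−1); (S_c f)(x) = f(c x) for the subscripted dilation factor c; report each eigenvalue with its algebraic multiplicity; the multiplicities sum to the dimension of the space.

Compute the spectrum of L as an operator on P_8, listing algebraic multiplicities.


image of 1: 1
image of x: -x + 2
image of x^2: x^2 + 4x + 1
image of x^3: -x^3 + 6x^2 + 3x - 8
image of x^4: x^4 + 8x^3 + 6x^2 - 32x + 27
image of x^5: -x^5 + 10x^4 + 10x^3 - 80x^2 + 135x - 74
image of x^6: x^6 + 12x^5 + 15x^4 - 160x^3 + 405x^2 - 444x + 185
image of x^7: -x^7 + 14x^6 + 21x^5 - 280x^4 + 945x^3 - 1554x^2 + 1295x - 440
image of x^8: x^8 + 16x^7 + 28x^6 - 448x^5 + 1890x^4 - 4144x^3 + 5180x^2 - 3520x + 1015
the matrix is upper triangular; its diagonal is (1, -1, 1, -1, 1, -1, 1, -1, 1)
for a triangular matrix the eigenvalues are the diagonal entries, with algebraic multiplicity their repetition count

λ = -1 (multiplicity 4), λ = 1 (multiplicity 5)


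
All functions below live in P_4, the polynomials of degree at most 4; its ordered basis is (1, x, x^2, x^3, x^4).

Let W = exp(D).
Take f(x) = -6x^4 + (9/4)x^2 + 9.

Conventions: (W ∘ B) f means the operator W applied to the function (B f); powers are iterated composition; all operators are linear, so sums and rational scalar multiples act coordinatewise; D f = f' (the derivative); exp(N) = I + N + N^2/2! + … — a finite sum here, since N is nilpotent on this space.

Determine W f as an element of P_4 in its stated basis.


the result is g(x) = -6x^4 - 24x^3 - (135/4)x^2 - (39/2)x + 21/4

order-1 term: -24x^3 + (9/2)x
order-2 term: -36x^2 + 9/4
order-3 term: -24x
order-4 term: -6
the series for exp(D) f terminates at order 4
exp(D) f = -6x^4 - 24x^3 - (135/4)x^2 - (39/2)x + 21/4


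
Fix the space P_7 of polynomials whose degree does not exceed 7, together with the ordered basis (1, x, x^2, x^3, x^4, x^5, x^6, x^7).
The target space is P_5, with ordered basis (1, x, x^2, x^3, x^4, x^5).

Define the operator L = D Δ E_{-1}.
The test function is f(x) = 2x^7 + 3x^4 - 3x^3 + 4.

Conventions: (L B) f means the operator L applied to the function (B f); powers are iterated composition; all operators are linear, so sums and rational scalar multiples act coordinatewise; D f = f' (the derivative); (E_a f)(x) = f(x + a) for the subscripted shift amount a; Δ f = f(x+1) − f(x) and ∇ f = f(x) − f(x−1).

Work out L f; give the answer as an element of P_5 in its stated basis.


g(x) = 84x^5 - 210x^4 + 280x^3 - 174x^2 + 30x + 7

E_{-1} f = 2x^7 - 14x^6 + 42x^5 - 67x^4 + 55x^3 - 15x^2 - 7x + 8
Δ E_{-1} f = 14x^6 - 42x^5 + 70x^4 - 58x^3 + 15x^2 + 7x - 4
D (Δ E_{-1}) f = 84x^5 - 210x^4 + 280x^3 - 174x^2 + 30x + 7


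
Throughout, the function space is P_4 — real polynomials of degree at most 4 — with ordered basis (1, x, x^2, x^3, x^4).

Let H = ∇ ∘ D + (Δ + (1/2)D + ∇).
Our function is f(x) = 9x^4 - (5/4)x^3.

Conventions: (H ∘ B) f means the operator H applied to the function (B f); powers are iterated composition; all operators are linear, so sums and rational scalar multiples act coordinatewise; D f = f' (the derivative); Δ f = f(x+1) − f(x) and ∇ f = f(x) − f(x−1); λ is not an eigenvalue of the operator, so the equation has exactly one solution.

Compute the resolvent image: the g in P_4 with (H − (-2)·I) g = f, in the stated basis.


write g with unknown coordinates in the stated basis and equate coefficients in (H − (-2)·I) g = f
solving from the highest basis element down gives g = (9/2)x^4 - (185/8)x^3 + (1911/32)x^2 - (4539/64)x + 2143/256
check: H g = 45x^3 - (1911/16)x^2 + (4539/32)x - 2143/128
so H g − (-2)·g = 9x^4 - (5/4)x^3 = f ✓

g(x) = (9/2)x^4 - (185/8)x^3 + (1911/32)x^2 - (4539/64)x + 2143/256


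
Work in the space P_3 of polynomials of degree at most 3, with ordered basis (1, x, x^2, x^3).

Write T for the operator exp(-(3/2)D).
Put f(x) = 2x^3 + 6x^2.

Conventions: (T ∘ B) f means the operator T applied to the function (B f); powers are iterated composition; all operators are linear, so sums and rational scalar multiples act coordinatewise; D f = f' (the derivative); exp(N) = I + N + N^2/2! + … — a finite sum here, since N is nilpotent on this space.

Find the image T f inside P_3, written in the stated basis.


order-1 term: -9x^2 - 18x
order-2 term: (27/2)x + 27/2
order-3 term: -27/4
the series for exp(-(3/2)D) f terminates at order 3
exp(-(3/2)D) f = 2x^3 - 3x^2 - (9/2)x + 27/4

g(x) = 2x^3 - 3x^2 - (9/2)x + 27/4


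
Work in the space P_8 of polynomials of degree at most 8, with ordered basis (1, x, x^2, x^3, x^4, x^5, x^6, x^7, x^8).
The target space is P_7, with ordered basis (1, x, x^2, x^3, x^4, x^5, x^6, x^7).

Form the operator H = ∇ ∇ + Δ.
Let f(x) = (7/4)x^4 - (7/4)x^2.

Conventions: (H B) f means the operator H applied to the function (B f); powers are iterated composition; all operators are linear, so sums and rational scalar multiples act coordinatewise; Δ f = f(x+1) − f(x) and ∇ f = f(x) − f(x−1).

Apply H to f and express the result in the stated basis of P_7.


the result is g(x) = 7x^3 + (63/2)x^2 - (77/2)x + 21

∇ f = 7x^3 - (21/2)x^2 + (7/2)x
∇ ∇ f = 21x^2 - 42x + 21
Δ f = 7x^3 + (21/2)x^2 + (7/2)x
(∇ ∇ + Δ) f = 7x^3 + (63/2)x^2 - (77/2)x + 21


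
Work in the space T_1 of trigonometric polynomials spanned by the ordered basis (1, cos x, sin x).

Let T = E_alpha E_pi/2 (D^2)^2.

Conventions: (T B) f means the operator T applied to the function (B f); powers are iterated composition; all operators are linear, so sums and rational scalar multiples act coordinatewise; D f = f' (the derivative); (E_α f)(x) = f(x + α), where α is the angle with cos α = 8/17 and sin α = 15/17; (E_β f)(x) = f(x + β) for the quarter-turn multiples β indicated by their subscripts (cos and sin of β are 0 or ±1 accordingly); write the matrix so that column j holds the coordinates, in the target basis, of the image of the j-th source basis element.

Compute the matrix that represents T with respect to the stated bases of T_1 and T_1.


the matrix is [[0, 0, 0]; [0, -15/17, 8/17]; [0, -8/17, -15/17]] (rows listed top to bottom)

image of 1: 0
image of cos x: -(15/17)cos x - (8/17)sin x
image of sin x: (8/17)cos x - (15/17)sin x
each image's coordinates form column j of the matrix


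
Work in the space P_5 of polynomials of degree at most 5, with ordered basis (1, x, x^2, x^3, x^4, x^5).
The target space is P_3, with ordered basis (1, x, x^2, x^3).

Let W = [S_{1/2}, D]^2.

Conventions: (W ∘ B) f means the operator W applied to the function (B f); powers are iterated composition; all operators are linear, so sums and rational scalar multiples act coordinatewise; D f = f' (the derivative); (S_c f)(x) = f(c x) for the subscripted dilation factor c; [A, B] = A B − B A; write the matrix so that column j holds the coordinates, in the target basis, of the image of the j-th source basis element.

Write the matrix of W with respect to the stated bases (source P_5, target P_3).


image of 1: 0
image of x: 0
image of x^2: 1/4
image of x^3: (3/16)x
image of x^4: (3/32)x^2
image of x^5: (5/128)x^3
each image's coordinates form column j of the matrix

the matrix is [[0, 0, 1/4, 0, 0, 0]; [0, 0, 0, 3/16, 0, 0]; [0, 0, 0, 0, 3/32, 0]; [0, 0, 0, 0, 0, 5/128]] (rows listed top to bottom)


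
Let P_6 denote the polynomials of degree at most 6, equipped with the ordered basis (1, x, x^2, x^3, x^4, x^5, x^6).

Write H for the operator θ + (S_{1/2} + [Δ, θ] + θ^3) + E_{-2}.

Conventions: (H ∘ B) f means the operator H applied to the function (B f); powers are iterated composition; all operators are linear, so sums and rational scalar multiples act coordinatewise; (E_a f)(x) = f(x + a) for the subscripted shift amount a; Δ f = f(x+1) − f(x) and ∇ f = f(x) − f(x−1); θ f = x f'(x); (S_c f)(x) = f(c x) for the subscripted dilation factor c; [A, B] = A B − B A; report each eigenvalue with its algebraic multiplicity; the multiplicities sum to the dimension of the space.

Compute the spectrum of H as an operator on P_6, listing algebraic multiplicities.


image of 1: 2
image of x: (7/2)x - 1
image of x^2: (45/4)x^2 - 2x + 6
image of x^3: (249/8)x^3 - 3x^2 + 18x - 5
image of x^4: (1105/16)x^4 - 4x^3 + 36x^2 - 20x + 20
image of x^5: (4193/32)x^5 - 5x^4 + 60x^3 - 50x^2 + 100x - 27
image of x^6: (14273/64)x^6 - 6x^5 + 90x^4 - 100x^3 + 300x^2 - 162x + 70
the matrix is upper triangular; its diagonal is (2, 7/2, 45/4, 249/8, 1105/16, 4193/32, 14273/64)
for a triangular matrix the eigenvalues are the diagonal entries, with algebraic multiplicity their repetition count

λ = 2 (multiplicity 1), λ = 7/2 (multiplicity 1), λ = 45/4 (multiplicity 1), λ = 249/8 (multiplicity 1), λ = 1105/16 (multiplicity 1), λ = 4193/32 (multiplicity 1), λ = 14273/64 (multiplicity 1)


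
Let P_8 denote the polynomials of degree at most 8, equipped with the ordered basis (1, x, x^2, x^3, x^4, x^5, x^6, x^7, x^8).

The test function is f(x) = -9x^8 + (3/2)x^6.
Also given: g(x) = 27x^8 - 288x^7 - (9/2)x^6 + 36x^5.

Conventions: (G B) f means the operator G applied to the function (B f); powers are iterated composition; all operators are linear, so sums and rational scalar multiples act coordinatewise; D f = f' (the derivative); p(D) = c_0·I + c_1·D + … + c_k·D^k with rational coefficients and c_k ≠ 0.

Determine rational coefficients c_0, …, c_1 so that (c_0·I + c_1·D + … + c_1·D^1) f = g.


D^0 f = -9x^8 + (3/2)x^6
D^1 f = -72x^7 + 9x^5
matching coefficients of g against c_0 f + c_1 Df + … from the top degree down determines the c_i
solution: c_0 = -3, c_1 = 4

c_0 = -3, c_1 = 4


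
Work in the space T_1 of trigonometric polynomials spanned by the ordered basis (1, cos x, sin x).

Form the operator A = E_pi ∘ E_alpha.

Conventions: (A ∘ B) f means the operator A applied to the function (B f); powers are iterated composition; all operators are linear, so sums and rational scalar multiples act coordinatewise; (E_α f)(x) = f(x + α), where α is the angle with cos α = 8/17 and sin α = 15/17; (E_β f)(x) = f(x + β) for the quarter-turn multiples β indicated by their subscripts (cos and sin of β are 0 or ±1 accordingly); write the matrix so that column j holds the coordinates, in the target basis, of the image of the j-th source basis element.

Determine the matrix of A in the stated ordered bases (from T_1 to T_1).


image of 1: 1
image of cos x: -(8/17)cos x + (15/17)sin x
image of sin x: -(15/17)cos x - (8/17)sin x
each image's coordinates form column j of the matrix

the matrix is [[1, 0, 0]; [0, -8/17, -15/17]; [0, 15/17, -8/17]] (rows listed top to bottom)


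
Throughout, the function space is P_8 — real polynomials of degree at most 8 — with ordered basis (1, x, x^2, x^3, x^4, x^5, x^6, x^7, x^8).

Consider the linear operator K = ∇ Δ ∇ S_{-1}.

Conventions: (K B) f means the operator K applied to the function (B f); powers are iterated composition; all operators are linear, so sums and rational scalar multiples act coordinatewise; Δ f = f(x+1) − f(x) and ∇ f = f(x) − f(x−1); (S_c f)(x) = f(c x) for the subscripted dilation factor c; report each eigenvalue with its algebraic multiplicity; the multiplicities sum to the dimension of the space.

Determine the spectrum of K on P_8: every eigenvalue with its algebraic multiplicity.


image of 1: 0
image of x: 0
image of x^2: 0
image of x^3: -6
image of x^4: 24x - 12
image of x^5: -60x^2 + 60x - 30
image of x^6: 120x^3 - 180x^2 + 180x - 60
image of x^7: -210x^4 + 420x^3 - 630x^2 + 420x - 126
image of x^8: 336x^5 - 840x^4 + 1680x^3 - 1680x^2 + 1008x - 252
the matrix is upper triangular; its diagonal is (0, 0, 0, 0, 0, 0, 0, 0, 0)
for a triangular matrix the eigenvalues are the diagonal entries, with algebraic multiplicity their repetition count

λ = 0 (multiplicity 9)


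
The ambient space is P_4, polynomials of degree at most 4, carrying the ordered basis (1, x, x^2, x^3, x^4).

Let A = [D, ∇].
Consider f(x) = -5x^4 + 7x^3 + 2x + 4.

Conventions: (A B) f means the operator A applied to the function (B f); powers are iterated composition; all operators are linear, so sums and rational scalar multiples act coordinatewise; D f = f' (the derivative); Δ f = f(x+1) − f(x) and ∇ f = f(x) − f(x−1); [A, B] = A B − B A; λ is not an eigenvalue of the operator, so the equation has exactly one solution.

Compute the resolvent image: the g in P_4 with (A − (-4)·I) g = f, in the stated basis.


the result is g(x) = -(5/4)x^4 + (7/4)x^3 + (1/2)x + 1

write g with unknown coordinates in the stated basis and equate coefficients in (A − (-4)·I) g = f
solving from the highest basis element down gives g = -(5/4)x^4 + (7/4)x^3 + (1/2)x + 1
check: A g = 0
so A g − (-4)·g = -5x^4 + 7x^3 + 2x + 4 = f ✓


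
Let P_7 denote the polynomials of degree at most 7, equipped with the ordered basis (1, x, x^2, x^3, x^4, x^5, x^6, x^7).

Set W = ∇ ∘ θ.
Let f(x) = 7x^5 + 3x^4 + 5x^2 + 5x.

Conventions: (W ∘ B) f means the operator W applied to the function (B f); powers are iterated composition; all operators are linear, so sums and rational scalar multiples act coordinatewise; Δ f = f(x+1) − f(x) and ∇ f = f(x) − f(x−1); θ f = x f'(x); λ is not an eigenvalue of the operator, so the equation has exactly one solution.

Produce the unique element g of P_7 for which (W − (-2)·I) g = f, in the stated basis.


write g with unknown coordinates in the stated basis and equate coefficients in (W − (-2)·I) g = f
solving from the highest basis element down gives g = (7/2)x^5 - (169/4)x^4 + (851/2)x^3 - (10027/4)x^2 + (14625/2)x - 13789/2
check: W g = (175/2)x^4 - 851x^3 + (10037/2)x^2 - 14620x + 13789
so W g − (-2)·g = 7x^5 + 3x^4 + 5x^2 + 5x = f ✓

g(x) = (7/2)x^5 - (169/4)x^4 + (851/2)x^3 - (10027/4)x^2 + (14625/2)x - 13789/2


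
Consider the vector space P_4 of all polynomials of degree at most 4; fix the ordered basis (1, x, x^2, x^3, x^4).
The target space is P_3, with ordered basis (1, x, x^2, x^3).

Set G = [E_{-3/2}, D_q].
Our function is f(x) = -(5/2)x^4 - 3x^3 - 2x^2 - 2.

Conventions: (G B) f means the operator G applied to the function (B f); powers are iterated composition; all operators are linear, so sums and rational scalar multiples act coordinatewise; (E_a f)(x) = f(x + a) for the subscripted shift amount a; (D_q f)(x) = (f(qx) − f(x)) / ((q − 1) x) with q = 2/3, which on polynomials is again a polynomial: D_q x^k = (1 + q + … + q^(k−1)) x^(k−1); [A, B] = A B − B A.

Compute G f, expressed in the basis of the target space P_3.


D_q f = -(325/54)x^3 - (19/3)x^2 - (10/3)x
E_{-3/2} D_q f = -(325/54)x^3 + (83/4)x^2 - (599/24)x + 177/16
E_{-3/2} f = -(5/2)x^4 + 12x^3 - (89/4)x^2 + (39/2)x - 289/32
D_q E_{-3/2} f = -(325/54)x^3 + (76/3)x^2 - (445/12)x + 39/2
[E_{-3/2}, D_q] f = -(55/12)x^2 + (97/8)x - 135/16

the image equals g(x) = -(55/12)x^2 + (97/8)x - 135/16


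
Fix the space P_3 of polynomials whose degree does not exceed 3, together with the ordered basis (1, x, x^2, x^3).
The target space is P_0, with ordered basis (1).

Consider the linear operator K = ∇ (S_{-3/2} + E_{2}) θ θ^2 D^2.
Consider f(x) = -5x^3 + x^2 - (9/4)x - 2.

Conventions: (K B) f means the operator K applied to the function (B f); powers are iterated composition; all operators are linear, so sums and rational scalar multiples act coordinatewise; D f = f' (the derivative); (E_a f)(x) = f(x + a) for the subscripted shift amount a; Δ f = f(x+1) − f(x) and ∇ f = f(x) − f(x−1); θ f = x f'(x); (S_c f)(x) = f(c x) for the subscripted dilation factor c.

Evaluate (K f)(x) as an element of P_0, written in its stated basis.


the image equals g(x) = 15

D f = -15x^2 + 2x - 9/4
D D f = -30x + 2
θ D^2 f = -30x
θ θ D^2 f = -30x
θ θ^2 D^2 f = -30x
S_{-3/2} (θ θ^2 D^2) f = 45x
E_{2} (θ θ^2 D^2) f = -30x - 60
(S_{-3/2} + E_{2}) (θ θ^2 D^2) f = 15x - 60
∇ (S_{-3/2} + E_{2}) (θ θ^2 D^2) f = 15


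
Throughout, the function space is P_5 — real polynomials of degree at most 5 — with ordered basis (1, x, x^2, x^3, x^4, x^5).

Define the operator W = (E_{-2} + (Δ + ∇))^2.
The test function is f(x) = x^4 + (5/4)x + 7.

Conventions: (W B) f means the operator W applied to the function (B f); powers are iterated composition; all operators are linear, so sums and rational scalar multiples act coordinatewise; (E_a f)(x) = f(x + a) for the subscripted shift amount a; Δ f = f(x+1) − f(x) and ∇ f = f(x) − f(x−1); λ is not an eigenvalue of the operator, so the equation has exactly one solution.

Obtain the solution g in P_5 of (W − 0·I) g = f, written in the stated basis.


write g with unknown coordinates in the stated basis and equate coefficients in (W − 0·I) g = f
solving from the highest basis element down gives g = x^4 - 48x^2 + (197/4)x + 263
check: W g = x^4 + (5/4)x + 7
so W g − 0·g = x^4 + (5/4)x + 7 = f ✓

g(x) = x^4 - 48x^2 + (197/4)x + 263


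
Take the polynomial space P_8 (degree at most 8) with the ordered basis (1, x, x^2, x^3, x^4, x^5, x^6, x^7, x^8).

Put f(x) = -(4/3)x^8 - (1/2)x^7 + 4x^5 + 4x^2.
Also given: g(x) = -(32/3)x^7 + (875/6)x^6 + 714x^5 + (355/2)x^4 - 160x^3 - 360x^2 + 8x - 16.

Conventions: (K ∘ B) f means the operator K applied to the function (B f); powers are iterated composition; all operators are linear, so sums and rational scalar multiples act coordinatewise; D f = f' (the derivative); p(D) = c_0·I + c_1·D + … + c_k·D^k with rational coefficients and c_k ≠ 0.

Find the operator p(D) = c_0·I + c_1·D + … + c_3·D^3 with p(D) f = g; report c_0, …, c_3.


D^0 f = -(4/3)x^8 - (1/2)x^7 + 4x^5 + 4x^2
D^1 f = -(32/3)x^7 - (7/2)x^6 + 20x^4 + 8x
D^2 f = -(224/3)x^6 - 21x^5 + 80x^3 + 8
D^3 f = -448x^5 - 105x^4 + 240x^2
matching coefficients of g against c_0 f + c_1 Df + … from the top degree down determines the c_i
solution: c_0 = 0, c_1 = 1, c_2 = -2, c_3 = -3/2

p(D) = D − 2·D^2 − (3/2)·D^3, i.e. c_0 = 0, c_1 = 1, c_2 = -2, c_3 = -3/2


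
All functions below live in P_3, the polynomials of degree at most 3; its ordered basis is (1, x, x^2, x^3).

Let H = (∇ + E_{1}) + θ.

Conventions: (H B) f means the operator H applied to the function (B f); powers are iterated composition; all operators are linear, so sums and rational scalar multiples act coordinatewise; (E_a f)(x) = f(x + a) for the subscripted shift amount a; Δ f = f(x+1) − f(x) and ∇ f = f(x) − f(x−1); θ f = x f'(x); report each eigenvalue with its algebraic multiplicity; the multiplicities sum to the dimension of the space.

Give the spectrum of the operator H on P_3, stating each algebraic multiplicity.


λ = 1 (multiplicity 1), λ = 2 (multiplicity 1), λ = 3 (multiplicity 1), λ = 4 (multiplicity 1)

image of 1: 1
image of x: 2x + 2
image of x^2: 3x^2 + 4x
image of x^3: 4x^3 + 6x^2 + 2
the matrix is upper triangular; its diagonal is (1, 2, 3, 4)
for a triangular matrix the eigenvalues are the diagonal entries, with algebraic multiplicity their repetition count


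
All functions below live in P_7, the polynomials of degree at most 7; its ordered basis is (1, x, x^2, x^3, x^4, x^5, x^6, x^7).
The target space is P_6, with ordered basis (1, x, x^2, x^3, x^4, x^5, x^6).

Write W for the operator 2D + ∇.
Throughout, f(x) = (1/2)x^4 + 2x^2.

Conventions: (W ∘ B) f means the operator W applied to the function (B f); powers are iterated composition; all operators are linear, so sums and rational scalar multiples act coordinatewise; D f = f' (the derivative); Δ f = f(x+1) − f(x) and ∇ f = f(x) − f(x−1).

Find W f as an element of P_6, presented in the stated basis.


the result is g(x) = 6x^3 - 3x^2 + 14x - 5/2

D f = 2x^3 + 4x
(2D) f = 4x^3 + 8x
∇ f = 2x^3 - 3x^2 + 6x - 5/2
(2D + ∇) f = 6x^3 - 3x^2 + 14x - 5/2


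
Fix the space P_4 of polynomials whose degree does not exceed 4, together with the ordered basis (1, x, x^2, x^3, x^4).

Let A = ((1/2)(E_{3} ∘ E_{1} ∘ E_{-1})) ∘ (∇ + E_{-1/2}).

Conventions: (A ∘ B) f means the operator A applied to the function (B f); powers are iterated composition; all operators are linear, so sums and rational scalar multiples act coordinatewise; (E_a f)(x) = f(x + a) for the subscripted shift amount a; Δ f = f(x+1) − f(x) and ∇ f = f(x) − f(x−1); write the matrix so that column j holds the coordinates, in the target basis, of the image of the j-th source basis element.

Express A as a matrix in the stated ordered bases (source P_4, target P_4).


image of 1: 1/2
image of x: (1/2)x + 7/4
image of x^2: (1/2)x^2 + (7/2)x + 45/8
image of x^3: (1/2)x^3 + (21/4)x^2 + (135/8)x + 277/16
image of x^4: (1/2)x^4 + 7x^3 + (135/4)x^2 + (277/4)x + 1665/32
each image's coordinates form column j of the matrix

the matrix is [[1/2, 7/4, 45/8, 277/16, 1665/32]; [0, 1/2, 7/2, 135/8, 277/4]; [0, 0, 1/2, 21/4, 135/4]; [0, 0, 0, 1/2, 7]; [0, 0, 0, 0, 1/2]] (rows listed top to bottom)


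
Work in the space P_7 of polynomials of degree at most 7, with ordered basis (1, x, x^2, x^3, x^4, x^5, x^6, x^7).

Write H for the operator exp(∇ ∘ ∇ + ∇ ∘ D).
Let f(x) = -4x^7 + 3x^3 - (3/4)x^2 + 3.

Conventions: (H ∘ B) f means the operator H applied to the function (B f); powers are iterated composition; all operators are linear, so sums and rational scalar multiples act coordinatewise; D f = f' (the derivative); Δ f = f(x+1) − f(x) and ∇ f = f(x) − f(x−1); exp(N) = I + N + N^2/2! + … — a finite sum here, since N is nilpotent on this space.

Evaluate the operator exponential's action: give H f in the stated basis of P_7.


order-1 term: -336x^5 + 1260x^4 - 2520x^3 + 2940x^2 - 1868x + 502
order-2 term: -6720x^3 + 30240x^2 - 52920x + 34440
order-3 term: -26880x + 60480
the series for exp(∇ ∘ ∇ + ∇ ∘ D) f terminates at order 3
exp(∇ ∘ ∇ + ∇ ∘ D) f = -4x^7 - 336x^5 + 1260x^4 - 9237x^3 + (132717/4)x^2 - 81668x + 95425

g(x) = -4x^7 - 336x^5 + 1260x^4 - 9237x^3 + (132717/4)x^2 - 81668x + 95425


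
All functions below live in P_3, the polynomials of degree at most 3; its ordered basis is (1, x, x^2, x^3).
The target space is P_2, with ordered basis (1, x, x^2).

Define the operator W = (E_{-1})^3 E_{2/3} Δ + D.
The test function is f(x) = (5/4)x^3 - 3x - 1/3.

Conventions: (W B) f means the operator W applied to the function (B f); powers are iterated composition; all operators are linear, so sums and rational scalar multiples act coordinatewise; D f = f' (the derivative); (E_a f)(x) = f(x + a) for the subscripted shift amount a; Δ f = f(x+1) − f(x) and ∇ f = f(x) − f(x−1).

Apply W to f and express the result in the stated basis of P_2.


Δ f = (15/4)x^2 + (15/4)x - 7/4
E_{2/3} Δ f = (15/4)x^2 + (35/4)x + 29/12
E_{-1} (E_{2/3} Δ) f = (15/4)x^2 + (5/4)x - 31/12
E_{-1} E_{-1} (E_{2/3} Δ) f = (15/4)x^2 - (25/4)x - 1/12
E_{-1} E_{-1} E_{-1} (E_{2/3} Δ) f = (15/4)x^2 - (55/4)x + 119/12
D f = (15/4)x^2 - 3
((E_{-1})^3 E_{2/3} Δ + D) f = (15/2)x^2 - (55/4)x + 83/12

g(x) = (15/2)x^2 - (55/4)x + 83/12


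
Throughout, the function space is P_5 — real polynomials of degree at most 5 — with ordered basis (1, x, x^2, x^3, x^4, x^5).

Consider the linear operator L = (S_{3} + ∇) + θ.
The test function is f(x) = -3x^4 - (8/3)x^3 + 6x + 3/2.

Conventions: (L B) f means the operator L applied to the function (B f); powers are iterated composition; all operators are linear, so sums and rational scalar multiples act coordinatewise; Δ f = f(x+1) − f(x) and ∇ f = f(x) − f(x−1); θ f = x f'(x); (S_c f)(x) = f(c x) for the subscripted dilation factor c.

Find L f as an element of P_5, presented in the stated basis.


S_{3} f = -243x^4 - 72x^3 + 18x + 3/2
∇ f = -12x^3 + 10x^2 - 4x + 19/3
(S_{3} + ∇) f = -243x^4 - 84x^3 + 10x^2 + 14x + 47/6
θ f = -12x^4 - 8x^3 + 6x
((S_{3} + ∇) + θ) f = -255x^4 - 92x^3 + 10x^2 + 20x + 47/6

the image equals g(x) = -255x^4 - 92x^3 + 10x^2 + 20x + 47/6
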